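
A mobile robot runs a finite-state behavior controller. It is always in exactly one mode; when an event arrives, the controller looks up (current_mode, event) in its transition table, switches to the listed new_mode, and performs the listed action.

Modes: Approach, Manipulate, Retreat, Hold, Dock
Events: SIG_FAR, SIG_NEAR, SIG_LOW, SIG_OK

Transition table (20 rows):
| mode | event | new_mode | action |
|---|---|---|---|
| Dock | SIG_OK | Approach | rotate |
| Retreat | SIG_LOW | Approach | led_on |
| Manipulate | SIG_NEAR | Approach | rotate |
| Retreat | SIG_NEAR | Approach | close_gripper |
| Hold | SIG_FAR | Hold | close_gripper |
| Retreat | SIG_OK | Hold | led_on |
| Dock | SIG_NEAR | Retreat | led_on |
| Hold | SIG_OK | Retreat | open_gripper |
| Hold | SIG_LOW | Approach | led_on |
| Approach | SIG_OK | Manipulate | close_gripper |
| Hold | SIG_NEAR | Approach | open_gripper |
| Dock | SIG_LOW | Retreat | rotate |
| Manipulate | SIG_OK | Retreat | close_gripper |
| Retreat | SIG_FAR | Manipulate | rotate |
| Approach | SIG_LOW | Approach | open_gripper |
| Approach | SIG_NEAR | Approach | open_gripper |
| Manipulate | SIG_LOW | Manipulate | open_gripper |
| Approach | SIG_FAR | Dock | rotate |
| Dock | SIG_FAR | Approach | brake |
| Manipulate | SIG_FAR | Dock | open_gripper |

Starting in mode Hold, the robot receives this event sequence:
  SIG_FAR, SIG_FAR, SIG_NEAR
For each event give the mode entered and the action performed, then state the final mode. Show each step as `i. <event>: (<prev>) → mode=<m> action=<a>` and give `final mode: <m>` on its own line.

final mode: Approach

1. SIG_FAR: (Hold) → mode=Hold action=close_gripper
2. SIG_FAR: (Hold) → mode=Hold action=close_gripper
3. SIG_NEAR: (Hold) → mode=Approach action=open_gripper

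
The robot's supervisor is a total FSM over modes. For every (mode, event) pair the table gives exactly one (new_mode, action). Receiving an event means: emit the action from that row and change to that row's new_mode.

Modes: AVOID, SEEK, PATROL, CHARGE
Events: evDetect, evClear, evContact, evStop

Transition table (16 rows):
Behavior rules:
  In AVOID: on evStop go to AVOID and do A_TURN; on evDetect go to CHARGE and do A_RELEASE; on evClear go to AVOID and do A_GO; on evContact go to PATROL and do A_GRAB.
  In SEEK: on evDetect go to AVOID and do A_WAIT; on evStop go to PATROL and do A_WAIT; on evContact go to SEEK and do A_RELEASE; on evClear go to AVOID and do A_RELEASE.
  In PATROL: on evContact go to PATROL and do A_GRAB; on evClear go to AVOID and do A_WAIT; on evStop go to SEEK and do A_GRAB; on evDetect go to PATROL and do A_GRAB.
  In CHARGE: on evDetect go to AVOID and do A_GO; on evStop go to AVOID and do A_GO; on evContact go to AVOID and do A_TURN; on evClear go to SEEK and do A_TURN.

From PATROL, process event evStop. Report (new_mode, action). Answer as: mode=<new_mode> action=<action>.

mode=SEEK action=A_GRAB

current mode = PATROL; filter table to that mode:
  (PATROL, evContact) → (PATROL, A_GRAB)
  (PATROL, evClear) → (AVOID, A_WAIT)
  (PATROL, evStop) → (SEEK, A_GRAB)  ← event matches
  (PATROL, evDetect) → (PATROL, A_GRAB)
event = evStop selects (SEEK, A_GRAB)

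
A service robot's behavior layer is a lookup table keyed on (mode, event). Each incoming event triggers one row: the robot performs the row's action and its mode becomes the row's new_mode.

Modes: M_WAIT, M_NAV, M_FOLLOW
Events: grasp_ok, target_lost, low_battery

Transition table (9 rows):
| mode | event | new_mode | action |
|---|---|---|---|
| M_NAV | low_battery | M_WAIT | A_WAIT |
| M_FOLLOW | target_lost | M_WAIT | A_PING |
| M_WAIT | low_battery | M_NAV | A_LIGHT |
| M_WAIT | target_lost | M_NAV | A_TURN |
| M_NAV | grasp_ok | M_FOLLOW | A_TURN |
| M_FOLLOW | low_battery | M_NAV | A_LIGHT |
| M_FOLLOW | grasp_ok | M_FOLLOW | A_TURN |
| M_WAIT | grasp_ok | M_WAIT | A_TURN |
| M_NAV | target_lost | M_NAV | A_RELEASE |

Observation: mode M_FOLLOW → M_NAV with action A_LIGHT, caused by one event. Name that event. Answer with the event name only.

low_battery

try grasp_ok: (M_FOLLOW, grasp_ok) → (M_FOLLOW, A_TURN)
try target_lost: (M_FOLLOW, target_lost) → (M_WAIT, A_PING)
try low_battery: (M_FOLLOW, low_battery) → (M_NAV, A_LIGHT)  ← matches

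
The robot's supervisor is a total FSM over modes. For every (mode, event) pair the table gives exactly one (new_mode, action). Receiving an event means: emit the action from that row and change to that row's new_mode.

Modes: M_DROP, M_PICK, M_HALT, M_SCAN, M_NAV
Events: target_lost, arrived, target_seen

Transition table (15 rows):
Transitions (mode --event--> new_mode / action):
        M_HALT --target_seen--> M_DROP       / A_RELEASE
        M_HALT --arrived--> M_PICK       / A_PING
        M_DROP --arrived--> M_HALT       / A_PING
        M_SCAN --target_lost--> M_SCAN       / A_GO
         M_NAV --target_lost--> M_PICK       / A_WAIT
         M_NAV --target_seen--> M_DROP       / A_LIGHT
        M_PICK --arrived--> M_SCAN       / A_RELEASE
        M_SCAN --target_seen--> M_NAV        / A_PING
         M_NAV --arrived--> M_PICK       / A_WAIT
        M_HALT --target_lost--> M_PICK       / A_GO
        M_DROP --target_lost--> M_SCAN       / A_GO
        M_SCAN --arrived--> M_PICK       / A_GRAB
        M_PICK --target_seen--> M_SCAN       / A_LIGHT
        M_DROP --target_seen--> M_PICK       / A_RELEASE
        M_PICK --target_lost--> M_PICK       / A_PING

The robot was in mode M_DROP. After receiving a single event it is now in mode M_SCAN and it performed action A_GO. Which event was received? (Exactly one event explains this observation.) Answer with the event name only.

try target_lost: (M_DROP, target_lost) → (M_SCAN, A_GO)  ← matches
try arrived: (M_DROP, arrived) → (M_HALT, A_PING)
try target_seen: (M_DROP, target_seen) → (M_PICK, A_RELEASE)

target_lost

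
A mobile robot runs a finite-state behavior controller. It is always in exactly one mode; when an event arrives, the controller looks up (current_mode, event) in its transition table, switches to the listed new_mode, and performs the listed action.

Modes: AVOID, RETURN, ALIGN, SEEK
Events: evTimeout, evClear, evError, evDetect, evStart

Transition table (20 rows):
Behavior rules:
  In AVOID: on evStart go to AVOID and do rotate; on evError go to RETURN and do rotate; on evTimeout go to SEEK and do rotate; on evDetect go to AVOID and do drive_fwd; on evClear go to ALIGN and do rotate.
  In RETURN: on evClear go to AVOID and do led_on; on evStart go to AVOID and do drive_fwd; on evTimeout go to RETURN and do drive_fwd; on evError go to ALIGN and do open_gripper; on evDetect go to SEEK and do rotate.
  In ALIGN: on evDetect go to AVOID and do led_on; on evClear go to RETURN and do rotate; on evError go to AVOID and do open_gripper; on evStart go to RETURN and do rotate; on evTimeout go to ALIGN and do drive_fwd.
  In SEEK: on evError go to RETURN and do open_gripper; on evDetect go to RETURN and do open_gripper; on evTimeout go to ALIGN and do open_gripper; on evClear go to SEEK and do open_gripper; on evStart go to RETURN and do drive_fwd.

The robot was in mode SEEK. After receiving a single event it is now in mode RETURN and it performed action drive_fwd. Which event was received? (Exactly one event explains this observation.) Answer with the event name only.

try evTimeout: (SEEK, evTimeout) → (ALIGN, open_gripper)
try evClear: (SEEK, evClear) → (SEEK, open_gripper)
try evError: (SEEK, evError) → (RETURN, open_gripper)
try evDetect: (SEEK, evDetect) → (RETURN, open_gripper)
try evStart: (SEEK, evStart) → (RETURN, drive_fwd)  ← matches

evStart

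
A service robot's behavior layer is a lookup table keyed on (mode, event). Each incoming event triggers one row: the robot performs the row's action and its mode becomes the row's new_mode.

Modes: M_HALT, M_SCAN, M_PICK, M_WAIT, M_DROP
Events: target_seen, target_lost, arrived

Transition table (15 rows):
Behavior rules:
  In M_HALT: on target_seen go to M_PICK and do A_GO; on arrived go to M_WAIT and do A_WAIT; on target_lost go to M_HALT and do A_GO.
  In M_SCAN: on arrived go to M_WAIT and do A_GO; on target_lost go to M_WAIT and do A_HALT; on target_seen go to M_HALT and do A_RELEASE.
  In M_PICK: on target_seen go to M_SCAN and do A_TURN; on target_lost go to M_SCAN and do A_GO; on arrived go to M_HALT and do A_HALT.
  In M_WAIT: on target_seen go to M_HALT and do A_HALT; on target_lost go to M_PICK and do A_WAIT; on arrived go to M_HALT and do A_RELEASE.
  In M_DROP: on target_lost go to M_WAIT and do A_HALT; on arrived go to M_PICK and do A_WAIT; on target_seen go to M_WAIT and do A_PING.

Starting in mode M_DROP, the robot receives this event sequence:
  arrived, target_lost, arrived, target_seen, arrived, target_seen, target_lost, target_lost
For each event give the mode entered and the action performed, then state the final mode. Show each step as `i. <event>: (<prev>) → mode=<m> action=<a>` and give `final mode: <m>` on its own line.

1. arrived: (M_DROP) → mode=M_PICK action=A_WAIT
2. target_lost: (M_PICK) → mode=M_SCAN action=A_GO
3. arrived: (M_SCAN) → mode=M_WAIT action=A_GO
4. target_seen: (M_WAIT) → mode=M_HALT action=A_HALT
5. arrived: (M_HALT) → mode=M_WAIT action=A_WAIT
6. target_seen: (M_WAIT) → mode=M_HALT action=A_HALT
7. target_lost: (M_HALT) → mode=M_HALT action=A_GO
8. target_lost: (M_HALT) → mode=M_HALT action=A_GO

final mode: M_HALT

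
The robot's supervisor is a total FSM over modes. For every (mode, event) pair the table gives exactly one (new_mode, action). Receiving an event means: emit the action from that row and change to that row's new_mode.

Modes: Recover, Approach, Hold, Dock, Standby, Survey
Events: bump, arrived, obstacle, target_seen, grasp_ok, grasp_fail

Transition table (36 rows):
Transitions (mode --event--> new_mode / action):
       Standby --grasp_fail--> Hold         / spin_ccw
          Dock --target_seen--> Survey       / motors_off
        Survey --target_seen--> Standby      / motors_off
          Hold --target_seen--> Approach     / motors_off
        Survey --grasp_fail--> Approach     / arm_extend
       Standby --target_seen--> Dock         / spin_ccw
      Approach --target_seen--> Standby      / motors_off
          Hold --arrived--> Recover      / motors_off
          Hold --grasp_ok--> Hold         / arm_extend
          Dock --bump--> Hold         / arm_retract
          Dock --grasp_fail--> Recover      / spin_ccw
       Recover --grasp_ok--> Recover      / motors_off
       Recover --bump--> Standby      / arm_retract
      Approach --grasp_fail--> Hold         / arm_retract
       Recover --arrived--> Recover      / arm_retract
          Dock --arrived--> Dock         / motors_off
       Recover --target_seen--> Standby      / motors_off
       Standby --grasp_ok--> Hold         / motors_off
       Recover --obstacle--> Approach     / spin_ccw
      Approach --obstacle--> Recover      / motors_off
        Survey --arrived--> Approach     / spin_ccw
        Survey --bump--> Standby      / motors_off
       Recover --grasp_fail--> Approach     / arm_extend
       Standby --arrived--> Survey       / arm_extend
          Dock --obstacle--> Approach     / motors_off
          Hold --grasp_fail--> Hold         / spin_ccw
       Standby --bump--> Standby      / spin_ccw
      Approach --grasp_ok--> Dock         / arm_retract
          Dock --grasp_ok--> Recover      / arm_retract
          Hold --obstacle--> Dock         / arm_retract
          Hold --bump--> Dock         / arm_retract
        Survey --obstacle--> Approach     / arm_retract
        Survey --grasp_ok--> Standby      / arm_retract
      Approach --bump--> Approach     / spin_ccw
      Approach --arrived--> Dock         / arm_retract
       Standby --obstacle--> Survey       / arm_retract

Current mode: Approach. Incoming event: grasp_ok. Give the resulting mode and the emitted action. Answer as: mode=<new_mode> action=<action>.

current mode = Approach; filter table to that mode:
  (Approach, target_seen) → (Standby, motors_off)
  (Approach, grasp_fail) → (Hold, arm_retract)
  (Approach, obstacle) → (Recover, motors_off)
  (Approach, grasp_ok) → (Dock, arm_retract)  ← event matches
  (Approach, bump) → (Approach, spin_ccw)
  (Approach, arrived) → (Dock, arm_retract)
event = grasp_ok selects (Dock, arm_retract)

mode=Dock action=arm_retract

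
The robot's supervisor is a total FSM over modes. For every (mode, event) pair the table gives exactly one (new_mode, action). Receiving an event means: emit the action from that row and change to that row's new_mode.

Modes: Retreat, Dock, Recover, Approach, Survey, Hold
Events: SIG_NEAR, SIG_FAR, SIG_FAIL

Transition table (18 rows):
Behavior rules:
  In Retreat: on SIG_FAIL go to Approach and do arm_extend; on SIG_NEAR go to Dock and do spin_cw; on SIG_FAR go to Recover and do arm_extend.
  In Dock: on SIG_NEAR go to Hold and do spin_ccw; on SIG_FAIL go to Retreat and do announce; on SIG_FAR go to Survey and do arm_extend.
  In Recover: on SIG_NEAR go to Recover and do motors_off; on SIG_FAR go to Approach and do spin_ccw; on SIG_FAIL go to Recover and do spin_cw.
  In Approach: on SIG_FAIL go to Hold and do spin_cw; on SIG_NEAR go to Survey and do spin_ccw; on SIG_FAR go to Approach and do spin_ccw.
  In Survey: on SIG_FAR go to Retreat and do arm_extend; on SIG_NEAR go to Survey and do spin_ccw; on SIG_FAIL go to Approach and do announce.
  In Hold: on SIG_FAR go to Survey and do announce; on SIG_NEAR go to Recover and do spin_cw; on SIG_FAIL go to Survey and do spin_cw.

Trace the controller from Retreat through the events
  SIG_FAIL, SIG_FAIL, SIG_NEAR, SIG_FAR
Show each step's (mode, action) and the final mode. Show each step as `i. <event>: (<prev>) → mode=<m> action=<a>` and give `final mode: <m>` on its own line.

1. SIG_FAIL: (Retreat) → mode=Approach action=arm_extend
2. SIG_FAIL: (Approach) → mode=Hold action=spin_cw
3. SIG_NEAR: (Hold) → mode=Recover action=spin_cw
4. SIG_FAR: (Recover) → mode=Approach action=spin_ccw

final mode: Approach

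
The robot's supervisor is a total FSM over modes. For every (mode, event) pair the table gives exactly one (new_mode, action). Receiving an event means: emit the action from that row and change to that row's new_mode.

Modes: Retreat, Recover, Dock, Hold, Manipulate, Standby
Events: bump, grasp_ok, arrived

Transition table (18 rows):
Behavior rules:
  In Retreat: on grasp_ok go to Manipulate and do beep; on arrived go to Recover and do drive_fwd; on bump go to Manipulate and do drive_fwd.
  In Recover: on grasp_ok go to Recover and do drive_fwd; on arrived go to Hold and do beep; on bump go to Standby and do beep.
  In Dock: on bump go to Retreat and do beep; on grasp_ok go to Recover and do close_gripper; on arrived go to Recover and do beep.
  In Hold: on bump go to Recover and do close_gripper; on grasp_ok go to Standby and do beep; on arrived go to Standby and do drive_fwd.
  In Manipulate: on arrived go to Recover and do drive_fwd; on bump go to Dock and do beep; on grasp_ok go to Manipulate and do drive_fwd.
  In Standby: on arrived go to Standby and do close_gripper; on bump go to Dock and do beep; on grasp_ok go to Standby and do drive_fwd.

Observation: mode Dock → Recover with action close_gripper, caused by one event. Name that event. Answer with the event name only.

grasp_ok

try bump: (Dock, bump) → (Retreat, beep)
try grasp_ok: (Dock, grasp_ok) → (Recover, close_gripper)  ← matches
try arrived: (Dock, arrived) → (Recover, beep)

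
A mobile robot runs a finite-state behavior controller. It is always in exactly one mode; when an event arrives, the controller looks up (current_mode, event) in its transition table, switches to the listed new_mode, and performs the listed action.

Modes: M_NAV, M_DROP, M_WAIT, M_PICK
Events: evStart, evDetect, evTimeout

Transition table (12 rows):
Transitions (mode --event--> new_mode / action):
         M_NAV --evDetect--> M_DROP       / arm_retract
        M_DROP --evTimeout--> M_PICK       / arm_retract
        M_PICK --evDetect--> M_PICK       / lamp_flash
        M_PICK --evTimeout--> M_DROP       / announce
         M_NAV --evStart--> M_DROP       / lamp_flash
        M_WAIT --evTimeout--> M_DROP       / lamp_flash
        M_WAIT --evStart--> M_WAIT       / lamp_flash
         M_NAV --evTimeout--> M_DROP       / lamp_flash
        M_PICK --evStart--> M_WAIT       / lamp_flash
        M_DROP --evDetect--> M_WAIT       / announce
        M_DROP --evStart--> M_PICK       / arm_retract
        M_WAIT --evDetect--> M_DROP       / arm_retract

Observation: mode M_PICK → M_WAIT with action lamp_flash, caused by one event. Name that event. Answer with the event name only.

evStart

try evStart: (M_PICK, evStart) → (M_WAIT, lamp_flash)  ← matches
try evDetect: (M_PICK, evDetect) → (M_PICK, lamp_flash)
try evTimeout: (M_PICK, evTimeout) → (M_DROP, announce)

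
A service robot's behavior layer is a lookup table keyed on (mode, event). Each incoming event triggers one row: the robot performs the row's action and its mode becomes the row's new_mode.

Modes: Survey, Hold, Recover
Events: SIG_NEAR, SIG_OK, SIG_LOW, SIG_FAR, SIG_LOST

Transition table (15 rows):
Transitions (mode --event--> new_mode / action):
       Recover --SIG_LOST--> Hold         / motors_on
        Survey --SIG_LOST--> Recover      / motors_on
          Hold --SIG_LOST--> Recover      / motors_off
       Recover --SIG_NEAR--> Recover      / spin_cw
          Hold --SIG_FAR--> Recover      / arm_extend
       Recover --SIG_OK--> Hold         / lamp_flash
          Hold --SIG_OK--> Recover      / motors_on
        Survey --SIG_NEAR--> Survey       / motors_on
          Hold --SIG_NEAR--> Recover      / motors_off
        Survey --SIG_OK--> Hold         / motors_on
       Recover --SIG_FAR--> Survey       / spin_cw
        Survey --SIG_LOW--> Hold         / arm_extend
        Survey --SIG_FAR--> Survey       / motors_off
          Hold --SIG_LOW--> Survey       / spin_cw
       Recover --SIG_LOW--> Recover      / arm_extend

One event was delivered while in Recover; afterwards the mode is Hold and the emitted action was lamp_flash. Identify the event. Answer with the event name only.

try SIG_NEAR: (Recover, SIG_NEAR) → (Recover, spin_cw)
try SIG_OK: (Recover, SIG_OK) → (Hold, lamp_flash)  ← matches
try SIG_LOW: (Recover, SIG_LOW) → (Recover, arm_extend)
try SIG_FAR: (Recover, SIG_FAR) → (Survey, spin_cw)
try SIG_LOST: (Recover, SIG_LOST) → (Hold, motors_on)

SIG_OK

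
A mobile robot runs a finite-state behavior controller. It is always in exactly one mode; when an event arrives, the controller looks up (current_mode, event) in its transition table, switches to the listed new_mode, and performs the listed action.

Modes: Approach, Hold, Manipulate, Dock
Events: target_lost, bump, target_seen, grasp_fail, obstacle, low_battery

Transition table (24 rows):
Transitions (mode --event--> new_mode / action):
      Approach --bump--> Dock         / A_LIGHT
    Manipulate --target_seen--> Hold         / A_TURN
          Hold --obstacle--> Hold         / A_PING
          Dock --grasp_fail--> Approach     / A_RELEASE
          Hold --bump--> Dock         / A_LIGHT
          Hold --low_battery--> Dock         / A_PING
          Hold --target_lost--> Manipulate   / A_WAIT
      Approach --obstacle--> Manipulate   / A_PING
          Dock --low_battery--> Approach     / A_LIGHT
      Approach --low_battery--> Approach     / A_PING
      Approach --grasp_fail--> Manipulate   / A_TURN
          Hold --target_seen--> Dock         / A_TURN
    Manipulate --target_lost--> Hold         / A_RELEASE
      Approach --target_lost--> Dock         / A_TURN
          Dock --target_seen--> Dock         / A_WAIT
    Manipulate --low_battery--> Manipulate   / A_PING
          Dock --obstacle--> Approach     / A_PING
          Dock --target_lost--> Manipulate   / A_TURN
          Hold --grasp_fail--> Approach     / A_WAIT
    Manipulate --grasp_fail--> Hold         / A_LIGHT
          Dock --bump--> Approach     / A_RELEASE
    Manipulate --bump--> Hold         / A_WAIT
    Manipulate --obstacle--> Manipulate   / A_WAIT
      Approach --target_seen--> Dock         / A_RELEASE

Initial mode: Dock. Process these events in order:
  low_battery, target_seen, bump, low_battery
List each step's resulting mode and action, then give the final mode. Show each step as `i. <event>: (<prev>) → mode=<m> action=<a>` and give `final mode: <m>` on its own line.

final mode: Approach

1. low_battery: (Dock) → mode=Approach action=A_LIGHT
2. target_seen: (Approach) → mode=Dock action=A_RELEASE
3. bump: (Dock) → mode=Approach action=A_RELEASE
4. low_battery: (Approach) → mode=Approach action=A_PING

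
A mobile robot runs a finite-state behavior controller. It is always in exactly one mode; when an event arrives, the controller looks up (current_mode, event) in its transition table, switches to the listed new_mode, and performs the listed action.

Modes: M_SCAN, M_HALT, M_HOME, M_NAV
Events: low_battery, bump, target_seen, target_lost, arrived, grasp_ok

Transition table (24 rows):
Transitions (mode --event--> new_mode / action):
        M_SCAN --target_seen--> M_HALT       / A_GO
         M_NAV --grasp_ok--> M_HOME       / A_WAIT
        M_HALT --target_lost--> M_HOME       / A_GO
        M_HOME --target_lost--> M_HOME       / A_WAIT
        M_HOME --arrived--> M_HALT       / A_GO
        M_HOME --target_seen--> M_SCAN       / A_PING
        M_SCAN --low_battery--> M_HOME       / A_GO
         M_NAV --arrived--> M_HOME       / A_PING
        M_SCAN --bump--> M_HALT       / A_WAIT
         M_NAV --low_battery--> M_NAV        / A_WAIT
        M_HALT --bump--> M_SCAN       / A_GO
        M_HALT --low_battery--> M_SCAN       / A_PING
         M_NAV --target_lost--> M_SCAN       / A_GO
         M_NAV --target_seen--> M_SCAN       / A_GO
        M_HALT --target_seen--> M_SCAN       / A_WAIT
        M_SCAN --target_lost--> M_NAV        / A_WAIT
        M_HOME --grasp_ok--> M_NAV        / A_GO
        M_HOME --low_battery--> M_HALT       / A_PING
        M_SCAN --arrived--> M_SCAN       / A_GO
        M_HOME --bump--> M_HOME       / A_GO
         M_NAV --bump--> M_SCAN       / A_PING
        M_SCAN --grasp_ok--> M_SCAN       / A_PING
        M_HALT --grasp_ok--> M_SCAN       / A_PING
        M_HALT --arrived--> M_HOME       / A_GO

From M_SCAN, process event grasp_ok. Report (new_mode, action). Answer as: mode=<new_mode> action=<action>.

current mode = M_SCAN; filter table to that mode:
  (M_SCAN, target_seen) → (M_HALT, A_GO)
  (M_SCAN, low_battery) → (M_HOME, A_GO)
  (M_SCAN, bump) → (M_HALT, A_WAIT)
  (M_SCAN, target_lost) → (M_NAV, A_WAIT)
  (M_SCAN, arrived) → (M_SCAN, A_GO)
  (M_SCAN, grasp_ok) → (M_SCAN, A_PING)  ← event matches
event = grasp_ok selects (M_SCAN, A_PING)

mode=M_SCAN action=A_PING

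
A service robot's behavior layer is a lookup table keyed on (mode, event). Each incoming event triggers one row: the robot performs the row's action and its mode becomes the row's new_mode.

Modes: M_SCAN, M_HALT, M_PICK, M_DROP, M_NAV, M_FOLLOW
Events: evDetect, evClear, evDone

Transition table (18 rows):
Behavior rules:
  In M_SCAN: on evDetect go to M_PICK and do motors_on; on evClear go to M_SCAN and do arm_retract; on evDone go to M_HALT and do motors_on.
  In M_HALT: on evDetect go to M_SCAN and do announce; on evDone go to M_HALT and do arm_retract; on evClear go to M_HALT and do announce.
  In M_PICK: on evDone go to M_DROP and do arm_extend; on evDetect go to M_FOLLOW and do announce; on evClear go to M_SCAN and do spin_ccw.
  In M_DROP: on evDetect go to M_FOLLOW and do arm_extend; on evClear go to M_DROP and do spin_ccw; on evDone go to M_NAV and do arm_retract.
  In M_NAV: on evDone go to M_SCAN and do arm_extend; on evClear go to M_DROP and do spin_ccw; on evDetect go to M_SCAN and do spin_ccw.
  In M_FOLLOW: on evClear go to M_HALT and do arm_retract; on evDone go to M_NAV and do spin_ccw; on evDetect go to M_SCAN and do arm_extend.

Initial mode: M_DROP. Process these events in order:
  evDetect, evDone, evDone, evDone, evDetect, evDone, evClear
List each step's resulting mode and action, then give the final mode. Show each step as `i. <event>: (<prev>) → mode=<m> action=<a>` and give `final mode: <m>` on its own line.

final mode: M_HALT

1. evDetect: (M_DROP) → mode=M_FOLLOW action=arm_extend
2. evDone: (M_FOLLOW) → mode=M_NAV action=spin_ccw
3. evDone: (M_NAV) → mode=M_SCAN action=arm_extend
4. evDone: (M_SCAN) → mode=M_HALT action=motors_on
5. evDetect: (M_HALT) → mode=M_SCAN action=announce
6. evDone: (M_SCAN) → mode=M_HALT action=motors_on
7. evClear: (M_HALT) → mode=M_HALT action=announce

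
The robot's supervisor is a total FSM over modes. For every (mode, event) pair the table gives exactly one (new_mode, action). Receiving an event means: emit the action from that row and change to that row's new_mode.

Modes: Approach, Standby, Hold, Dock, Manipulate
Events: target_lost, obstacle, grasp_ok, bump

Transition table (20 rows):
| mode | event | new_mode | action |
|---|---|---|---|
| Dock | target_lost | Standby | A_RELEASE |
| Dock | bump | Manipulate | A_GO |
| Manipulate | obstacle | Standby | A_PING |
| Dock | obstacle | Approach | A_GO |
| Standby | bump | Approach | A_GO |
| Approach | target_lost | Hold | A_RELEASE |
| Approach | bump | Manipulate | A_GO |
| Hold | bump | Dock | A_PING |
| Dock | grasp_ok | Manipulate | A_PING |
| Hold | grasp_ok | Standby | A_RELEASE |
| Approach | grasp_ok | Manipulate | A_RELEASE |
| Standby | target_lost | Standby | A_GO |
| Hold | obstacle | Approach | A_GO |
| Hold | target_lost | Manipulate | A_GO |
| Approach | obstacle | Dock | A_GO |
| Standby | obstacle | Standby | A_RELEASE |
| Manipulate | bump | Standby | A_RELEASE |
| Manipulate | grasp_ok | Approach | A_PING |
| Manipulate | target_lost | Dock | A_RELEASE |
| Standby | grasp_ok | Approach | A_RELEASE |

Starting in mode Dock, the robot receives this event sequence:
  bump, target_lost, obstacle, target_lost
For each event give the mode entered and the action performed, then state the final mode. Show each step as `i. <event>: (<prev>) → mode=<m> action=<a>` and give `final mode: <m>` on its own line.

final mode: Hold

1. bump: (Dock) → mode=Manipulate action=A_GO
2. target_lost: (Manipulate) → mode=Dock action=A_RELEASE
3. obstacle: (Dock) → mode=Approach action=A_GO
4. target_lost: (Approach) → mode=Hold action=A_RELEASE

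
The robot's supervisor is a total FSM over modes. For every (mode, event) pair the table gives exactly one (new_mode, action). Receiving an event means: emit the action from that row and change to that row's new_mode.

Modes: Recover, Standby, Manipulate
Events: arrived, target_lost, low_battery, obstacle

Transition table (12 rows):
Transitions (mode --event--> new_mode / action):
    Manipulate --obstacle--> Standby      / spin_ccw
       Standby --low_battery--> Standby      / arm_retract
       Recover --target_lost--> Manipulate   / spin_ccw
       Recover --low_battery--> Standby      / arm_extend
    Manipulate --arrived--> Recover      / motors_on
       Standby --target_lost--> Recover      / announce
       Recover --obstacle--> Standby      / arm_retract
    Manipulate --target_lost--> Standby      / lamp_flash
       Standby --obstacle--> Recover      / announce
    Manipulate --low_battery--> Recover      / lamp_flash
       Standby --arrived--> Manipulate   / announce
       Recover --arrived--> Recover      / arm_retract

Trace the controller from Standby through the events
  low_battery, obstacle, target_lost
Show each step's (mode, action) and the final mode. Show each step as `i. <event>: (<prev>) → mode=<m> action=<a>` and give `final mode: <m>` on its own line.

final mode: Manipulate

1. low_battery: (Standby) → mode=Standby action=arm_retract
2. obstacle: (Standby) → mode=Recover action=announce
3. target_lost: (Recover) → mode=Manipulate action=spin_ccw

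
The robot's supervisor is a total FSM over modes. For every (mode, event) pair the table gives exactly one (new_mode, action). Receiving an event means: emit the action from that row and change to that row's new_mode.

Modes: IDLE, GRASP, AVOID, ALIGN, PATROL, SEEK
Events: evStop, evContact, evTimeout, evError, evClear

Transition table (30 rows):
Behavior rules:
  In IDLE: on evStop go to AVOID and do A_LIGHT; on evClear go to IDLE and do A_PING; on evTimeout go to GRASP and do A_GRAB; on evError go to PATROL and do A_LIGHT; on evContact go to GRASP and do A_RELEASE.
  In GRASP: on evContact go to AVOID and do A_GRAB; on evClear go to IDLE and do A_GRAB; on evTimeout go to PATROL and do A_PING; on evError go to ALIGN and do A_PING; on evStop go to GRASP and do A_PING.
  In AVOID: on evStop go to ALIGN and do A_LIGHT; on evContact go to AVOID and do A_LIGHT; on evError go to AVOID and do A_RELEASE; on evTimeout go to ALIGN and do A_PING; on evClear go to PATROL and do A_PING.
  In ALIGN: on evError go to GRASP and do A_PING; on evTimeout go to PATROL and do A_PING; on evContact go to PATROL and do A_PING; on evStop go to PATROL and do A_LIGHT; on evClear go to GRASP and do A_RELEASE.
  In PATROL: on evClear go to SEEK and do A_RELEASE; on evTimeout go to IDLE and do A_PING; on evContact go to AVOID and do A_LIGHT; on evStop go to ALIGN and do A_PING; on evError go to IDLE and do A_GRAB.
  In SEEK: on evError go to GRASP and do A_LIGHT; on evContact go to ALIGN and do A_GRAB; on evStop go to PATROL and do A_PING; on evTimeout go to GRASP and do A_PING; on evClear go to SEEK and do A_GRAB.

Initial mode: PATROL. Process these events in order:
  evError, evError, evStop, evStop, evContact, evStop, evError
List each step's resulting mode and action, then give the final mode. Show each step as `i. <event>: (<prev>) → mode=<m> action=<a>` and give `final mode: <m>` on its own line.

final mode: GRASP

1. evError: (PATROL) → mode=IDLE action=A_GRAB
2. evError: (IDLE) → mode=PATROL action=A_LIGHT
3. evStop: (PATROL) → mode=ALIGN action=A_PING
4. evStop: (ALIGN) → mode=PATROL action=A_LIGHT
5. evContact: (PATROL) → mode=AVOID action=A_LIGHT
6. evStop: (AVOID) → mode=ALIGN action=A_LIGHT
7. evError: (ALIGN) → mode=GRASP action=A_PING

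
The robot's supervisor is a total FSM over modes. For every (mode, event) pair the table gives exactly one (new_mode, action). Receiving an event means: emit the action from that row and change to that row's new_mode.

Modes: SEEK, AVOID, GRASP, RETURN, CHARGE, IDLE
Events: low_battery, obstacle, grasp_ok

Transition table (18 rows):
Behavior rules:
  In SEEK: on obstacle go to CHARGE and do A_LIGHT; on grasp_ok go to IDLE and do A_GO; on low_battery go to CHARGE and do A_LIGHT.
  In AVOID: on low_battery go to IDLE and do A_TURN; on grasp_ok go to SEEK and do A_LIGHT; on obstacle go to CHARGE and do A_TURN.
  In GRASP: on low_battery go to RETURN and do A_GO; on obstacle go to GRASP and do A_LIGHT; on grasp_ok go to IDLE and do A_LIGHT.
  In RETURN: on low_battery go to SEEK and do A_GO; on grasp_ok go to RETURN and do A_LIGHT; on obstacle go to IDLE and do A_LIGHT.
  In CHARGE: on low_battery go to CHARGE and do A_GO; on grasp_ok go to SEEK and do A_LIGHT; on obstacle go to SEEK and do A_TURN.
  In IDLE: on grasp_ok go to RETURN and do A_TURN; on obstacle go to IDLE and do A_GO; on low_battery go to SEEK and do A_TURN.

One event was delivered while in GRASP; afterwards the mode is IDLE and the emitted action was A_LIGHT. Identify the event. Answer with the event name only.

try low_battery: (GRASP, low_battery) → (RETURN, A_GO)
try obstacle: (GRASP, obstacle) → (GRASP, A_LIGHT)
try grasp_ok: (GRASP, grasp_ok) → (IDLE, A_LIGHT)  ← matches

grasp_ok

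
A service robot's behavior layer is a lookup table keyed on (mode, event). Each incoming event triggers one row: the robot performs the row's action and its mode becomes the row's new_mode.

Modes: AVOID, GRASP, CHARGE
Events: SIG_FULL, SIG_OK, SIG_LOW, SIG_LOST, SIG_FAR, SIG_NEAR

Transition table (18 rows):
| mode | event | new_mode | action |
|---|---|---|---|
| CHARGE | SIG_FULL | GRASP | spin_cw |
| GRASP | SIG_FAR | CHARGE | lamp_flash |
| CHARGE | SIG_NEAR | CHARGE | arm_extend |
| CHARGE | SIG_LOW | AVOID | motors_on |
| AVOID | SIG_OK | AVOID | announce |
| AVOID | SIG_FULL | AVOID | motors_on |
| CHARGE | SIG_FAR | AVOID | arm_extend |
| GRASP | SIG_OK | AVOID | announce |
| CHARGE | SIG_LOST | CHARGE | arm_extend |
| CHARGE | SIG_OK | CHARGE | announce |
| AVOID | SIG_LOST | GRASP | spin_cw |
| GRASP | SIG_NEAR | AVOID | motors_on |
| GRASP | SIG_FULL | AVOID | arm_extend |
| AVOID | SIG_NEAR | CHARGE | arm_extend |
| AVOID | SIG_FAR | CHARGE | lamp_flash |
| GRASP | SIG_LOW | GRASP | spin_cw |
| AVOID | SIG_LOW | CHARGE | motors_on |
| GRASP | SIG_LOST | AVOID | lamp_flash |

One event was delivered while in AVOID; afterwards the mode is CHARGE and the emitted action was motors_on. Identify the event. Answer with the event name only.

try SIG_FULL: (AVOID, SIG_FULL) → (AVOID, motors_on)
try SIG_OK: (AVOID, SIG_OK) → (AVOID, announce)
try SIG_LOW: (AVOID, SIG_LOW) → (CHARGE, motors_on)  ← matches
try SIG_LOST: (AVOID, SIG_LOST) → (GRASP, spin_cw)
try SIG_FAR: (AVOID, SIG_FAR) → (CHARGE, lamp_flash)
try SIG_NEAR: (AVOID, SIG_NEAR) → (CHARGE, arm_extend)

SIG_LOW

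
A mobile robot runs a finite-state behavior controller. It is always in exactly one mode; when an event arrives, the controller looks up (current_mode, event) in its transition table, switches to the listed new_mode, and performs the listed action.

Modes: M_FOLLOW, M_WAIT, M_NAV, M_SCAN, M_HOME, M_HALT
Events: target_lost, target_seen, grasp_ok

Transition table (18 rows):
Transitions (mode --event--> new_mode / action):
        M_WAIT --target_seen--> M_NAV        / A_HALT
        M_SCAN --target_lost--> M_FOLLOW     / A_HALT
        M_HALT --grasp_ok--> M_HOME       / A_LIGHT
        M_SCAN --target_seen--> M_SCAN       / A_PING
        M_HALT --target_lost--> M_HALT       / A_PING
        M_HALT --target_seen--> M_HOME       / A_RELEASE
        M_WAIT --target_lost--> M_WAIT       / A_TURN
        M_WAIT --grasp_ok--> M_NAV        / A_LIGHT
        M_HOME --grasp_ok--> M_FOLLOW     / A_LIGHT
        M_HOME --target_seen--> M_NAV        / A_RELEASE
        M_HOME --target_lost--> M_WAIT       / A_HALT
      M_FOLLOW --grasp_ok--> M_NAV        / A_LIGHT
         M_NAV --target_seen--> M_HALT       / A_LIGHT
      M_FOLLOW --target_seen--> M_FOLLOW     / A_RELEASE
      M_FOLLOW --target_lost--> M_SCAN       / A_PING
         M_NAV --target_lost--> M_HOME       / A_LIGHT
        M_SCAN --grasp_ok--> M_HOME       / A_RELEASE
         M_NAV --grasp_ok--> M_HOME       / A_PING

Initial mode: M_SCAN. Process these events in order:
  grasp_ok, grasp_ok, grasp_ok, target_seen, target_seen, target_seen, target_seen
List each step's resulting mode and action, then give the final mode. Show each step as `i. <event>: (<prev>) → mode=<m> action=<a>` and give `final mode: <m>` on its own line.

final mode: M_HALT

1. grasp_ok: (M_SCAN) → mode=M_HOME action=A_RELEASE
2. grasp_ok: (M_HOME) → mode=M_FOLLOW action=A_LIGHT
3. grasp_ok: (M_FOLLOW) → mode=M_NAV action=A_LIGHT
4. target_seen: (M_NAV) → mode=M_HALT action=A_LIGHT
5. target_seen: (M_HALT) → mode=M_HOME action=A_RELEASE
6. target_seen: (M_HOME) → mode=M_NAV action=A_RELEASE
7. target_seen: (M_NAV) → mode=M_HALT action=A_LIGHT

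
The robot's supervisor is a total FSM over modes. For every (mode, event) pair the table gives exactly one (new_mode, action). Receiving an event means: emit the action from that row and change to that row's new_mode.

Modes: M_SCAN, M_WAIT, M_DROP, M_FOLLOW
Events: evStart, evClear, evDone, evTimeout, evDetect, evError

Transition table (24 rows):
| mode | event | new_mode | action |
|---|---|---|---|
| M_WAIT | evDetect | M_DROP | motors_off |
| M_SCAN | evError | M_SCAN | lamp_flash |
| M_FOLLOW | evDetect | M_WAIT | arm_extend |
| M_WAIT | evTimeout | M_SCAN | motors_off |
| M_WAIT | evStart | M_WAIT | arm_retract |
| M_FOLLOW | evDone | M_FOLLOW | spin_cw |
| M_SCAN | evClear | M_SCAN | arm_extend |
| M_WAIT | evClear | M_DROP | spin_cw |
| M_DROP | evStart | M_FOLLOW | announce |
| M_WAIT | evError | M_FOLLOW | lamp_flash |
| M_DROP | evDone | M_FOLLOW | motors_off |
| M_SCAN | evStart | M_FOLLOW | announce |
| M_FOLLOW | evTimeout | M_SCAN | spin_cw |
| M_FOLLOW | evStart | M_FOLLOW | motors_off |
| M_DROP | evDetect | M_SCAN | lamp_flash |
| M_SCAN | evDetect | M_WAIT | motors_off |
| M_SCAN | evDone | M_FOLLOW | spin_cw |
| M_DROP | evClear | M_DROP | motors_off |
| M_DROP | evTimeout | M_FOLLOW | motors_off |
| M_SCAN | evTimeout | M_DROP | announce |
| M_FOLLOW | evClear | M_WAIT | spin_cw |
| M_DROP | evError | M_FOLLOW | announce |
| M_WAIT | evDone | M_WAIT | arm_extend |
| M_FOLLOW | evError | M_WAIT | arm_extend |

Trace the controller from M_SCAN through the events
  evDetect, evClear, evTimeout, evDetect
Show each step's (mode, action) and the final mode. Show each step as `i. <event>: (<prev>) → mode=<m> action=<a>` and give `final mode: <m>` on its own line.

final mode: M_WAIT

1. evDetect: (M_SCAN) → mode=M_WAIT action=motors_off
2. evClear: (M_WAIT) → mode=M_DROP action=spin_cw
3. evTimeout: (M_DROP) → mode=M_FOLLOW action=motors_off
4. evDetect: (M_FOLLOW) → mode=M_WAIT action=arm_extend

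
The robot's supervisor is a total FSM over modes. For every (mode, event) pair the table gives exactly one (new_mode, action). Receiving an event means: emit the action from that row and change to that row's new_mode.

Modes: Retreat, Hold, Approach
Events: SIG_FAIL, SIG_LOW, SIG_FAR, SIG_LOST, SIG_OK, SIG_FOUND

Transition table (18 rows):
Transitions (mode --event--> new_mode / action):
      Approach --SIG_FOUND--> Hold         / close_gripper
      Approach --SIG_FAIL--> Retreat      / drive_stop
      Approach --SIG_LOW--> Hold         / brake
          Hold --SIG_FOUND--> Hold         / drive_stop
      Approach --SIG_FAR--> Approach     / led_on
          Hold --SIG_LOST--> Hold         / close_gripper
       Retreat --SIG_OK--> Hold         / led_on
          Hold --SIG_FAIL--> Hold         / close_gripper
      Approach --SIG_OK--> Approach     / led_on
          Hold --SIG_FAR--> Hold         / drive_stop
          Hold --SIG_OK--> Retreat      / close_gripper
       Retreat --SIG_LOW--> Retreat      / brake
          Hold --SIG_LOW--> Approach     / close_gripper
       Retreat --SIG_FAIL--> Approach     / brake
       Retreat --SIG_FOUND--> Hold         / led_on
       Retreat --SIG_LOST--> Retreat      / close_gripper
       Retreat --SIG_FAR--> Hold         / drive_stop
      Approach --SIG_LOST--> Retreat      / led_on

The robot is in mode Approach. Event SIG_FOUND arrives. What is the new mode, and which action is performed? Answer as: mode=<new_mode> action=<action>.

current mode = Approach; filter table to that mode:
  (Approach, SIG_FOUND) → (Hold, close_gripper)  ← event matches
  (Approach, SIG_FAIL) → (Retreat, drive_stop)
  (Approach, SIG_LOW) → (Hold, brake)
  (Approach, SIG_FAR) → (Approach, led_on)
  (Approach, SIG_OK) → (Approach, led_on)
  (Approach, SIG_LOST) → (Retreat, led_on)
event = SIG_FOUND selects (Hold, close_gripper)

mode=Hold action=close_gripper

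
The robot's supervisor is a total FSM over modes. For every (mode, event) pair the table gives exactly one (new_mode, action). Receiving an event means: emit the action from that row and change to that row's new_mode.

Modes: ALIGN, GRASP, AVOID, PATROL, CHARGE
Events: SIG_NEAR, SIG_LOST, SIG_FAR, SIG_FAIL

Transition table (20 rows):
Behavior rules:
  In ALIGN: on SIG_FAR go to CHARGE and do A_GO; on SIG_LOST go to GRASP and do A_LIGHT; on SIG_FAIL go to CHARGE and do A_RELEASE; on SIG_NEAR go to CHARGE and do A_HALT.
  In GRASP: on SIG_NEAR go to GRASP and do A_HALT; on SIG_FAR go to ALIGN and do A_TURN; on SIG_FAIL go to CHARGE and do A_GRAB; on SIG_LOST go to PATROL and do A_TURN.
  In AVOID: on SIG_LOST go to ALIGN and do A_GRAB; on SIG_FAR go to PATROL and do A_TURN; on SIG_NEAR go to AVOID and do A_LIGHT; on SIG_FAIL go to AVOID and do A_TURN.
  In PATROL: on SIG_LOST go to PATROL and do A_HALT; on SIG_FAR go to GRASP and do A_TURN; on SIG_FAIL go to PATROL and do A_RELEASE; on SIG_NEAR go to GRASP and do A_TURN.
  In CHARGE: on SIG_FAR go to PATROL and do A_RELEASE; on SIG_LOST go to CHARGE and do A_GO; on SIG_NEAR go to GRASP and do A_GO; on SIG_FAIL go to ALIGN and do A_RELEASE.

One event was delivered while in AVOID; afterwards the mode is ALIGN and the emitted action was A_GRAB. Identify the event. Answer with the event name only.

SIG_LOST

try SIG_NEAR: (AVOID, SIG_NEAR) → (AVOID, A_LIGHT)
try SIG_LOST: (AVOID, SIG_LOST) → (ALIGN, A_GRAB)  ← matches
try SIG_FAR: (AVOID, SIG_FAR) → (PATROL, A_TURN)
try SIG_FAIL: (AVOID, SIG_FAIL) → (AVOID, A_TURN)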